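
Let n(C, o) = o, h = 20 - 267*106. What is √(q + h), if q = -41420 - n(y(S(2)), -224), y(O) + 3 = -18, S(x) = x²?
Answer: I*√69478 ≈ 263.59*I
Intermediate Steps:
y(O) = -21 (y(O) = -3 - 18 = -21)
h = -28282 (h = 20 - 28302 = -28282)
q = -41196 (q = -41420 - 1*(-224) = -41420 + 224 = -41196)
√(q + h) = √(-41196 - 28282) = √(-69478) = I*√69478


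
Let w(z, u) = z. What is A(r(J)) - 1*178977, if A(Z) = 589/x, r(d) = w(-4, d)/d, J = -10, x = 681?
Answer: -121882748/681 ≈ -1.7898e+5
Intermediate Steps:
r(d) = -4/d
A(Z) = 589/681
A(r(J)) - 1*178977 = 589/681 - 1*178977 = 589/681 - 178977 = -121882748/681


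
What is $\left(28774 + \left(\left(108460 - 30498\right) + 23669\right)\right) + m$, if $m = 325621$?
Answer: $456026$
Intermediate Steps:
$\left(28774 + \left(\left(108460 - 30498\right) + 23669\right)\right) + m = \left(28774 + \left(\left(108460 - 30498\right) + 23669\right)\right) + 325621 = \left(28774 + \left(77962 + 23669\right)\right) + 325621 = \left(28774 + 101631\right) + 325621 = 130405 + 325621 = 456026$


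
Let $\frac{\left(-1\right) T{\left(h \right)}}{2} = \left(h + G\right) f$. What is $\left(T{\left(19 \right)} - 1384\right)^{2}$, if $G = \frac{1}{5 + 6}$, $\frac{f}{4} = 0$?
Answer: $1915456$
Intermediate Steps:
$f = 0$ ($f = 4 \cdot 0 = 0$)
$G = \frac{1}{11} \approx 0.090909$
$T{\left(h \right)} = 0$ ($T{\left(h \right)} = - 2 \left(h + \frac{1}{11}\right) 0 = - 2 \left(\frac{1}{11} + h\right) 0 = \left(-2\right) 0 = 0$)
$\left(T{\left(19 \right)} - 1384\right)^{2} = \left(0 - 1384\right)^{2} = \left(-1384\right)^{2} = 1915456$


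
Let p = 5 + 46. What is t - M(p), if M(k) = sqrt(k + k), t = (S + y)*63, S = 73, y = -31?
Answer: 2646 - sqrt(102) ≈ 2635.9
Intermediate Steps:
t = 2646 (t = (73 - 31)*63 = 42*63 = 2646)
p = 51
M(k) = sqrt(2)*sqrt(k) (M(k) = sqrt(2*k) = sqrt(2)*sqrt(k))
t - M(p) = 2646 - sqrt(2)*sqrt(51) = 2646 - sqrt(102)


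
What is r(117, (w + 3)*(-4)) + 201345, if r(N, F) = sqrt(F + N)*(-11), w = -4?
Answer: 201224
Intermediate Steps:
r(N, F) = -11*sqrt(F + N)
r(117, (w + 3)*(-4)) + 201345 = -11*sqrt((-4 + 3)*(-4) + 117) + 201345 = -11*sqrt(-1*(-4) + 117) + 201345 = -11*sqrt(4 + 117) + 201345 = -11*sqrt(121) + 201345 = -11*11 + 201345 = -121 + 201345 = 201224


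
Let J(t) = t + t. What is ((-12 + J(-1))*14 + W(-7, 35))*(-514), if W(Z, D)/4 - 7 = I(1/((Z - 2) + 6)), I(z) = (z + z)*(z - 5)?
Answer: 711376/9 ≈ 79042.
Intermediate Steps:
J(t) = 2*t
I(z) = 2*z*(-5 + z) (I(z) = (2*z)*(-5 + z) = 2*z*(-5 + z))
W(Z, D) = 28 + 8*(-5 + 1/(4 + Z))/(4 + Z) (W(Z, D) = 28 + 4*(2*(-5 + 1/((Z - 2) + 6))/((Z - 2) + 6)) = 28 + 4*(2*(-5 + 1/((-2 + Z) + 6))/((-2 + Z) + 6)) = 28 + 4*(2*(-5 + 1/(4 + Z))/(4 + Z)) = 28 + 8*(-5 + 1/(4 + Z))/(4 + Z))
((-12 + J(-1))*14 + W(-7, 35))*(-514) = ((-12 + 2*(-1))*14 + 4*(-38 - 10*(-7) + 7*(4 - 7)**2)/(4 - 7)**2)*(-514) = ((-12 - 2)*14 + 4*(-38 + 70 + 7*(-3)**2)/(-3)**2)*(-514) = (-14*14 + 4*(1/9)*(-38 + 70 + 7*9))*(-514) = (-196 + 4*(1/9)*(-38 + 70 + 63))*(-514) = (-196 + 4*(1/9)*95)*(-514) = (-196 + 380/9)*(-514) = -1384/9*(-514) = 711376/9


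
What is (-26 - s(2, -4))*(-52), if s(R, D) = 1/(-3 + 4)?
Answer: 1404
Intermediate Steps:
s(R, D) = 1 (s(R, D) = 1/1 = 1)
(-26 - s(2, -4))*(-52) = (-26 - 1*1)*(-52) = (-26 - 1)*(-52) = -27*(-52) = 1404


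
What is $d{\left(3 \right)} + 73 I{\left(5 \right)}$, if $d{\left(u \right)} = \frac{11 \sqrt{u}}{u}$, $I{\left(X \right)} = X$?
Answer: $365 + \frac{11 \sqrt{3}}{3} \approx 371.35$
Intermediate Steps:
$d{\left(u \right)} = \frac{11}{\sqrt{u}}$
$d{\left(3 \right)} + 73 I{\left(5 \right)} = \frac{11}{\sqrt{3}} + 73 \cdot 5 = 11 \frac{\sqrt{3}}{3} + 365 = \frac{11 \sqrt{3}}{3} + 365 = 365 + \frac{11 \sqrt{3}}{3}$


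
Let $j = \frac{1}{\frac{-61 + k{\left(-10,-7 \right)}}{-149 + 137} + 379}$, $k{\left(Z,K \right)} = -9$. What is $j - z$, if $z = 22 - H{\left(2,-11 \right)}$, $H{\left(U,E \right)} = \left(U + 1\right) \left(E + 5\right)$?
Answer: $- \frac{92354}{2309} \approx -39.997$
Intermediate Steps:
$H{\left(U,E \right)} = \left(1 + U\right) \left(5 + E\right)$
$z = 40$ ($z = 22 - \left(5 - 11 + 5 \cdot 2 - 22\right) = 22 - \left(5 - 11 + 10 - 22\right) = 22 - -18 = 22 + 18 = 40$)
$j = \frac{6}{2309}$ ($j = \frac{1}{\frac{-61 - 9}{-149 + 137} + 379} = \frac{1}{- \frac{70}{-12} + 379} = \frac{1}{\left(-70\right) \left(- \frac{1}{12}\right) + 379} = \frac{1}{\frac{35}{6} + 379} = \frac{1}{\frac{2309}{6}} = \frac{6}{2309} \approx 0.0025985$)
$j - z = \frac{6}{2309} - 40 = - \frac{92354}{2309}$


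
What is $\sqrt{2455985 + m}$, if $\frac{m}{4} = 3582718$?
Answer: $\sqrt{16786857} \approx 4097.2$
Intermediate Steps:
$m = 14330872$ ($m = 4 \cdot 3582718 = 14330872$)
$\sqrt{2455985 + m} = \sqrt{2455985 + 14330872} = \sqrt{16786857}$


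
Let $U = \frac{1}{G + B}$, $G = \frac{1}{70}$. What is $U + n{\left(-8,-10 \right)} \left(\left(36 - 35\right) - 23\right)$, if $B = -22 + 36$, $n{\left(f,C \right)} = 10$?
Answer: $- \frac{215750}{981} \approx -219.93$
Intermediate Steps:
$G = \frac{1}{70} \approx 0.014286$
$B = 14$
$U = \frac{70}{981}$ ($U = \frac{1}{\frac{1}{70} + 14} = \frac{1}{\frac{981}{70}} = \frac{70}{981} \approx 0.071356$)
$U + n{\left(-8,-10 \right)} \left(\left(36 - 35\right) - 23\right) = \frac{70}{981} + 10 \left(\left(36 - 35\right) - 23\right) = \frac{70}{981} + 10 \left(1 - 23\right) = \frac{70}{981} + 10 \left(-22\right) = \frac{70}{981} - 220 = - \frac{215750}{981}$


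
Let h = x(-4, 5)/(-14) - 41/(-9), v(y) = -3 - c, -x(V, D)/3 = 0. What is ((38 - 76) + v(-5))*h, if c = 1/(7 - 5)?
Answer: -3403/18 ≈ -189.06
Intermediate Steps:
x(V, D) = 0 (x(V, D) = -3*0 = 0)
c = ½ (c = 1/2 = ½ ≈ 0.50000)
v(y) = -7/2 (v(y) = -3 - 1*½ = -3 - ½ = -7/2)
h = 41/9 (h = 0/(-14) - 41/(-9) = 0*(-1/14) - 41*(-⅑) = 0 + 41/9 = 41/9 ≈ 4.5556)
((38 - 76) + v(-5))*h = ((38 - 76) - 7/2)*(41/9) = (-38 - 7/2)*(41/9) = -83/2*41/9 = -3403/18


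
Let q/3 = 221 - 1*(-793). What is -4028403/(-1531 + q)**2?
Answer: -4028403/2283121 ≈ -1.7644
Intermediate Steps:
q = 3042 (q = 3*(221 - 1*(-793)) = 3*(221 + 793) = 3*1014 = 3042)
-4028403/(-1531 + q)**2 = -4028403/(-1531 + 3042)**2 = -4028403/(1511**2) = -4028403/2283121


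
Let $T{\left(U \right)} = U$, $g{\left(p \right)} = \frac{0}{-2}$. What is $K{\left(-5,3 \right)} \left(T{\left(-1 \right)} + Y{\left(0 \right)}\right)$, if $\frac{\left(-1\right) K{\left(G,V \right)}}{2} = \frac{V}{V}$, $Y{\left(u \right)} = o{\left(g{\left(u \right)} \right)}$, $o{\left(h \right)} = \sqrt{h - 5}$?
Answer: $2 - 2 i \sqrt{5} \approx 2.0 - 4.4721 i$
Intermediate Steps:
$g{\left(p \right)} = 0$ ($g{\left(p \right)} = 0 \left(- \frac{1}{2}\right) = 0$)
$o{\left(h \right)} = \sqrt{-5 + h}$
$Y{\left(u \right)} = i \sqrt{5}$ ($Y{\left(u \right)} = \sqrt{-5 + 0} = \sqrt{-5} = i \sqrt{5}$)
$K{\left(G,V \right)} = -2$ ($K{\left(G,V \right)} = - 2 \frac{V}{V} = \left(-2\right) 1 = -2$)
$K{\left(-5,3 \right)} \left(T{\left(-1 \right)} + Y{\left(0 \right)}\right) = - 2 \left(-1 + i \sqrt{5}\right) = 2 - 2 i \sqrt{5}$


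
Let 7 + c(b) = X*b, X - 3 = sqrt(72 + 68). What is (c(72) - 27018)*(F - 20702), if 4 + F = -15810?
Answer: 978957444 - 5258304*sqrt(35) ≈ 9.4785e+8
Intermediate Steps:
F = -15814 (F = -4 - 15810 = -15814)
X = 3 + 2*sqrt(35) (X = 3 + sqrt(72 + 68) = 3 + sqrt(140) = 3 + 2*sqrt(35) ≈ 14.832)
c(b) = -7 + b*(3 + 2*sqrt(35)) (c(b) = -7 + (3 + 2*sqrt(35))*b = -7 + b*(3 + 2*sqrt(35)))
(c(72) - 27018)*(F - 20702) = ((-7 + 72*(3 + 2*sqrt(35))) - 27018)*(-15814 - 20702) = ((-7 + (216 + 144*sqrt(35))) - 27018)*(-36516) = ((209 + 144*sqrt(35)) - 27018)*(-36516) = (-26809 + 144*sqrt(35))*(-36516) = 978957444 - 5258304*sqrt(35)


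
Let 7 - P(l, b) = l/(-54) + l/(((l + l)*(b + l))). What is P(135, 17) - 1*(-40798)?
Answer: 12405479/304 ≈ 40808.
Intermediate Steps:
P(l, b) = 7 - 1/(2*(b + l)) + l/54 (P(l, b) = 7 - (l/(-54) + l/(((l + l)*(b + l)))) = 7 - (l*(-1/54) + l/(((2*l)*(b + l)))) = 7 - (-l/54 + l/((2*l*(b + l)))) = 7 - (-l/54 + l*(1/(2*l*(b + l)))) = 7 - (-l/54 + 1/(2*(b + l))) = 7 - (1/(2*(b + l)) - l/54) = 7 + (-1/(2*(b + l)) + l/54) = 7 - 1/(2*(b + l)) + l/54)
P(135, 17) - 1*(-40798) = (-27 + 135**2 + 378*17 + 378*135 + 17*135)/(54*(17 + 135)) - 1*(-40798) = (1/54)*(-27 + 18225 + 6426 + 51030 + 2295)/152 + 40798 = (1/54)*(1/152)*77949 + 40798 = 2887/304 + 40798 = 12405479/304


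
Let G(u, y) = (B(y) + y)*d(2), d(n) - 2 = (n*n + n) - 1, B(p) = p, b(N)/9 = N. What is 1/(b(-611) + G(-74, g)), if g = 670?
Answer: 1/3881 ≈ 0.00025767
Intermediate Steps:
b(N) = 9*N
d(n) = 1 + n + n² (d(n) = 2 + ((n*n + n) - 1) = 2 + ((n² + n) - 1) = 2 + ((n + n²) - 1) = 2 + (-1 + n + n²) = 1 + n + n²)
G(u, y) = 14*y (G(u, y) = (y + y)*(1 + 2 + 2²) = (2*y)*(1 + 2 + 4) = (2*y)*7 = 14*y)
1/(b(-611) + G(-74, g)) = 1/(9*(-611) + 14*670) = 1/(-5499 + 9380) = 1/3881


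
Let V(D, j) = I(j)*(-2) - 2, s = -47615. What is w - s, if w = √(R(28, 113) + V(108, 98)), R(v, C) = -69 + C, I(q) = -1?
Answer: 47615 + 2*√11 ≈ 47622.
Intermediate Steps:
V(D, j) = 0 (V(D, j) = -1*(-2) - 2 = 2 - 2 = 0)
w = 2*√11 (w = √((-69 + 113) + 0) = √(44 + 0) = √44 = 2*√11 ≈ 6.6332)
w - s = 2*√11 - 1*(-47615) = 2*√11 + 47615 = 47615 + 2*√11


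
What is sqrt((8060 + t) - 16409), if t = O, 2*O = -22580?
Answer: I*sqrt(19639) ≈ 140.14*I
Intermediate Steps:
O = -11290 (O = (1/2)*(-22580) = -11290)
t = -11290
sqrt((8060 + t) - 16409) = sqrt((8060 - 11290) - 16409) = sqrt(-3230 - 16409) = sqrt(-19639) = I*sqrt(19639)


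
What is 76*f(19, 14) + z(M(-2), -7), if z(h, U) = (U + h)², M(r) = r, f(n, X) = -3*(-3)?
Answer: 765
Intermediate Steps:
f(n, X) = 9
76*f(19, 14) + z(M(-2), -7) = 76*9 + (-7 - 2)² = 684 + (-9)² = 684 + 81 = 765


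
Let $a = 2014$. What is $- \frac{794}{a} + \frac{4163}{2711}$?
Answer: $\frac{3115874}{2729977} \approx 1.1414$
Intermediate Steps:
$- \frac{794}{a} + \frac{4163}{2711} = - \frac{794}{2014} + \frac{4163}{2711} = \left(-794\right) \frac{1}{2014} + 4163 \cdot \frac{1}{2711} = - \frac{397}{1007} + \frac{4163}{2711} = \frac{3115874}{2729977}$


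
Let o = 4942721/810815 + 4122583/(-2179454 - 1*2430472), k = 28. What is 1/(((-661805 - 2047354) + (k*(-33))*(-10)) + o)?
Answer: -3737797149690/10091730099667961609 ≈ -3.7038e-7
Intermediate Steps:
o = 19442925913501/3737797149690 (o = 4942721*(1/810815) + 4122583/(-2179454 - 2430472) = 4942721/810815 + 4122583/(-4609926) = 4942721/810815 + 4122583*(-1/4609926) = 4942721/810815 - 4122583/4609926 = 19442925913501/3737797149690 ≈ 5.2017)
1/(((-661805 - 2047354) + (k*(-33))*(-10)) + o) = 1/(((-661805 - 2047354) + (28*(-33))*(-10)) + 19442925913501/3737797149690) = 1/((-2709159 - 924*(-10)) + 19442925913501/3737797149690) = 1/((-2709159 + 9240) + 19442925913501/3737797149690) = 1/(-2699919 + 19442925913501/3737797149690) = 1/(-10091730099667961609/3737797149690) = -3737797149690/10091730099667961609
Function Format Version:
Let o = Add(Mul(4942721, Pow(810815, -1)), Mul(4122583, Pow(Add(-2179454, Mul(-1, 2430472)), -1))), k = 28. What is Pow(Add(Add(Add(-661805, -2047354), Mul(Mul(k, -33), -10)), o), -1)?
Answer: Rational(-3737797149690, 10091730099667961609) ≈ -3.7038e-7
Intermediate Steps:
o = Rational(19442925913501, 3737797149690) (o = Add(Mul(4942721, Rational(1, 810815)), Mul(4122583, Pow(Add(-2179454, -2430472), -1))) = Add(Rational(4942721, 810815), Mul(4122583, Pow(-4609926, -1))) = Add(Rational(4942721, 810815), Mul(4122583, Rational(-1, 4609926))) = Add(Rational(4942721, 810815), Rational(-4122583, 4609926)) = Rational(19442925913501, 3737797149690) ≈ 5.2017)
Pow(Add(Add(Add(-661805, -2047354), Mul(Mul(k, -33), -10)), o), -1) = Pow(Add(Add(Add(-661805, -2047354), Mul(Mul(28, -33), -10)), Rational(19442925913501, 3737797149690)), -1) = Pow(Add(Add(-2709159, Mul(-924, -10)), Rational(19442925913501, 3737797149690)), -1) = Pow(Add(Add(-2709159, 9240), Rational(19442925913501, 3737797149690)), -1) = Pow(Add(-2699919, Rational(19442925913501, 3737797149690)), -1) = Pow(Rational(-10091730099667961609, 3737797149690), -1) = Rational(-3737797149690, 10091730099667961609)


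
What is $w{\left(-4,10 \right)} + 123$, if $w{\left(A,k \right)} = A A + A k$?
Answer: $99$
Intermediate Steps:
$w{\left(A,k \right)} = A^{2} + A k$
$w{\left(-4,10 \right)} + 123 = - 4 \left(-4 + 10\right) + 123 = \left(-4\right) 6 + 123 = -24 + 123 = 99$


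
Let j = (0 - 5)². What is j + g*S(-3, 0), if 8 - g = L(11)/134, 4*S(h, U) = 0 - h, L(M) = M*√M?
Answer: 31 - 33*√11/536 ≈ 30.796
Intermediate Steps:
L(M) = M^(3/2)
j = 25 (j = (-5)² = 25)
S(h, U) = -h/4 (S(h, U) = (0 - h)/4 = (-h)/4 = -h/4)
g = 8 - 11*√11/134 (g = 8 - 11^(3/2)/134 = 8 - 11*√11/134 ≈ 7.7277)
j + g*S(-3, 0) = 25 + (8 - 11*√11/134)*(-¼*(-3)) = 25 + (8 - 11*√11/134)*(¾) = 25 + (6 - 33*√11/536) = 31 - 33*√11/536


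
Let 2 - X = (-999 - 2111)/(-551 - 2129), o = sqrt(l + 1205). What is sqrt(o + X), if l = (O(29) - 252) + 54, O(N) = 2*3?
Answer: sqrt(15075 + 17956*sqrt(1013))/134 ≈ 5.7155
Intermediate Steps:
O(N) = 6
l = -192 (l = (6 - 252) + 54 = -246 + 54 = -192)
o = sqrt(1013) (o = sqrt(-192 + 1205) = sqrt(1013) ≈ 31.828)
X = 225/268 (X = 2 - (-999 - 2111)/(-551 - 2129) = 2 - (-3110)/(-2680) = 2 - (-3110)*(-1)/2680 = 2 - 1*311/268 = 2 - 311/268 = 225/268 ≈ 0.83955)
sqrt(o + X) = sqrt(sqrt(1013) + 225/268) = sqrt(225/268 + sqrt(1013))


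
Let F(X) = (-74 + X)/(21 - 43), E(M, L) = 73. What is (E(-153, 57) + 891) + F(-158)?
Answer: 10720/11 ≈ 974.54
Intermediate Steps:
F(X) = 37/11 - X/22 (F(X) = (-74 + X)/(-22) = (-74 + X)*(-1/22) = 37/11 - X/22)
(E(-153, 57) + 891) + F(-158) = (73 + 891) + (37/11 - 1/22*(-158)) = 964 + (37/11 + 79/11) = 964 + 116/11 = 10720/11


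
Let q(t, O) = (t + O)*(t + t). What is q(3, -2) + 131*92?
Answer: 12058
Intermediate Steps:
q(t, O) = 2*t*(O + t) (q(t, O) = (O + t)*(2*t) = 2*t*(O + t))
q(3, -2) + 131*92 = 2*3*(-2 + 3) + 131*92 = 2*3*1 + 12052 = 6 + 12052 = 12058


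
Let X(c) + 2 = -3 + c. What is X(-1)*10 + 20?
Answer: -40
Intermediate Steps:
X(c) = -5 + c (X(c) = -2 + (-3 + c) = -5 + c)
X(-1)*10 + 20 = (-5 - 1)*10 + 20 = -6*10 + 20 = -60 + 20 = -40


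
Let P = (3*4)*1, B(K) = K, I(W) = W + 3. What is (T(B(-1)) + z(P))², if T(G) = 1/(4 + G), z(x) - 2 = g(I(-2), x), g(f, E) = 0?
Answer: 49/9 ≈ 5.4444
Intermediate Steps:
I(W) = 3 + W
P = 12 (P = 12*1 = 12)
z(x) = 2 (z(x) = 2 + 0 = 2)
(T(B(-1)) + z(P))² = (1/(4 - 1) + 2)² = (1/3 + 2)² = (⅓ + 2)² = (7/3)² = 49/9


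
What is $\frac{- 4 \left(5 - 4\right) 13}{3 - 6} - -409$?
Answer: $\frac{1279}{3} \approx 426.33$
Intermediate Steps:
$\frac{- 4 \left(5 - 4\right) 13}{3 - 6} - -409 = \frac{\left(-4\right) 1 \cdot 13}{-3} + 409 = \left(-4\right) 13 \left(- \frac{1}{3}\right) + 409 = \left(-52\right) \left(- \frac{1}{3}\right) + 409 = \frac{52}{3} + 409 = \frac{1279}{3}$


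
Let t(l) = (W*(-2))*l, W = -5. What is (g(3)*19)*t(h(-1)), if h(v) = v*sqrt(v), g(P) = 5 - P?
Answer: -380*I ≈ -380.0*I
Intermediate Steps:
h(v) = v**(3/2)
t(l) = 10*l (t(l) = (-5*(-2))*l = 10*l)
(g(3)*19)*t(h(-1)) = ((5 - 1*3)*19)*(10*(-1)**(3/2)) = ((5 - 3)*19)*(10*(-I)) = (2*19)*(-10*I) = 38*(-10*I) = -380*I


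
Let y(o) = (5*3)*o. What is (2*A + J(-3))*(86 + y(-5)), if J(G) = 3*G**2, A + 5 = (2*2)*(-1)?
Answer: 99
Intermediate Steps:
A = -9 (A = -5 + (2*2)*(-1) = -5 + 4*(-1) = -5 - 4 = -9)
y(o) = 15*o
(2*A + J(-3))*(86 + y(-5)) = (2*(-9) + 3*(-3)**2)*(86 + 15*(-5)) = (-18 + 3*9)*(86 - 75) = (-18 + 27)*11 = 9*11 = 99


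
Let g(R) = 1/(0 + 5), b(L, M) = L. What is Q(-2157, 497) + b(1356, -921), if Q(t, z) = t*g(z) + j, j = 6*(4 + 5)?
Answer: 4893/5 ≈ 978.60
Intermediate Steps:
j = 54 (j = 6*9 = 54)
g(R) = ⅕ (g(R) = 1/5 = ⅕)
Q(t, z) = 54 + t/5 (Q(t, z) = t*(⅕) + 54 = t/5 + 54 = 54 + t/5)
Q(-2157, 497) + b(1356, -921) = (54 + (⅕)*(-2157)) + 1356 = (54 - 2157/5) + 1356 = -1887/5 + 1356 = 4893/5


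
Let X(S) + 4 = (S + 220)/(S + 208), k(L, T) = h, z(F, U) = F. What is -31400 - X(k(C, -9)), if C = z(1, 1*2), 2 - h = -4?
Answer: -3359485/107 ≈ -31397.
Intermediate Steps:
h = 6 (h = 2 - 1*(-4) = 2 + 4 = 6)
C = 1
k(L, T) = 6
X(S) = -4 + (220 + S)/(208 + S) (X(S) = -4 + (S + 220)/(S + 208) = -4 + (220 + S)/(208 + S))
-31400 - X(k(C, -9)) = -31400 - 3*(-204 - 1*6)/(208 + 6) = -31400 - 3*(-204 - 6)/214 = -31400 - 3*(-210)/214 = -31400 - 1*(-315/107) = -31400 + 315/107 = -3359485/107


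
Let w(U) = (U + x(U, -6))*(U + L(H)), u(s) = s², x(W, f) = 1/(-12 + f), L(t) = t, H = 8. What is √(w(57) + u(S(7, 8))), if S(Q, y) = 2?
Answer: √133394/6 ≈ 60.872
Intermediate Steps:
w(U) = (8 + U)*(-1/18 + U) (w(U) = (U + 1/(-12 - 6))*(U + 8) = (U + 1/(-18))*(8 + U) = (U - 1/18)*(8 + U) = (-1/18 + U)*(8 + U) = (8 + U)*(-1/18 + U))
√(w(57) + u(S(7, 8))) = √((-4/9 + 57² + (143/18)*57) + 2²) = √((-4/9 + 3249 + 2717/6) + 4) = √(66625/18 + 4) = √(66697/18) = √133394/6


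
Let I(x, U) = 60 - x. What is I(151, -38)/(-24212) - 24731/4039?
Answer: -85488489/13970324 ≈ -6.1193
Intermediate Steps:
I(151, -38)/(-24212) - 24731/4039 = (60 - 1*151)/(-24212) - 24731/4039 = (60 - 151)*(-1/24212) - 24731*1/4039 = -91*(-1/24212) - 3533/577 = 91/24212 - 3533/577 = -85488489/13970324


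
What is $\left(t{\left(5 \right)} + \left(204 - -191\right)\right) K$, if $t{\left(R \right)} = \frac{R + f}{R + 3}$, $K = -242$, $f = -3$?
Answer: $- \frac{191301}{2} \approx -95651.0$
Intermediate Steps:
$t{\left(R \right)} = \frac{-3 + R}{3 + R}$ ($t{\left(R \right)} = \frac{R - 3}{R + 3} = \frac{-3 + R}{3 + R}$)
$\left(t{\left(5 \right)} + \left(204 - -191\right)\right) K = \left(\frac{-3 + 5}{3 + 5} + \left(204 - -191\right)\right) \left(-242\right) = \left(\frac{1}{8} \cdot 2 + \left(204 + 191\right)\right) \left(-242\right) = \left(\frac{1}{8} \cdot 2 + 395\right) \left(-242\right) = \left(\frac{1}{4} + 395\right) \left(-242\right) = \frac{1581}{4} \left(-242\right) = - \frac{191301}{2}$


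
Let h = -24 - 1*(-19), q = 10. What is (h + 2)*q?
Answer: -30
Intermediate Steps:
h = -5 (h = -24 + 19 = -5)
(h + 2)*q = (-5 + 2)*10 = -3*10 = -30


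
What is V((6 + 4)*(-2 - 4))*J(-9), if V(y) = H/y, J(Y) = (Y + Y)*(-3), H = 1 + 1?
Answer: -9/5 ≈ -1.8000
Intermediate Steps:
H = 2
J(Y) = -6*Y (J(Y) = (2*Y)*(-3) = -6*Y)
V(y) = 2/y
V((6 + 4)*(-2 - 4))*J(-9) = (2/(((6 + 4)*(-2 - 4))))*(-6*(-9)) = (2/((10*(-6))))*54 = (2/(-60))*54 = (2*(-1/60))*54 = -1/30*54 = -9/5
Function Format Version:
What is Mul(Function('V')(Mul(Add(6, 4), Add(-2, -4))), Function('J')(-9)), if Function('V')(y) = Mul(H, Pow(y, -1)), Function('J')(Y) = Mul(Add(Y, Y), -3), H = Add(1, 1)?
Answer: Rational(-9, 5) ≈ -1.8000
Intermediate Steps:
H = 2
Function('J')(Y) = Mul(-6, Y) (Function('J')(Y) = Mul(Mul(2, Y), -3) = Mul(-6, Y))
Function('V')(y) = Mul(2, Pow(y, -1))
Mul(Function('V')(Mul(Add(6, 4), Add(-2, -4))), Function('J')(-9)) = Mul(Mul(2, Pow(Mul(Add(6, 4), Add(-2, -4)), -1)), Mul(-6, -9)) = Mul(Mul(2, Pow(Mul(10, -6), -1)), 54) = Mul(Mul(2, Pow(-60, -1)), 54) = Mul(Mul(2, Rational(-1, 60)), 54) = Mul(Rational(-1, 30), 54) = Rational(-9, 5)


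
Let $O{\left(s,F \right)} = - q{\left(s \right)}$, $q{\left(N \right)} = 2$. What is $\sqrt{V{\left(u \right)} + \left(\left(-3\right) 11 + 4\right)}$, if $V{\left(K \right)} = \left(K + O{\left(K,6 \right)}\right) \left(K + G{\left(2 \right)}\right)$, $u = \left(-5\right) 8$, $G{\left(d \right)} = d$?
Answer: $\sqrt{1567} \approx 39.585$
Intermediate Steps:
$u = -40$
$O{\left(s,F \right)} = -2$ ($O{\left(s,F \right)} = \left(-1\right) 2 = -2$)
$V{\left(K \right)} = \left(-2 + K\right) \left(2 + K\right)$ ($V{\left(K \right)} = \left(K - 2\right) \left(K + 2\right) = \left(-2 + K\right) \left(2 + K\right)$)
$\sqrt{V{\left(u \right)} + \left(\left(-3\right) 11 + 4\right)} = \sqrt{\left(-4 + \left(-40\right)^{2}\right) + \left(\left(-3\right) 11 + 4\right)} = \sqrt{\left(-4 + 1600\right) + \left(-33 + 4\right)} = \sqrt{1596 - 29} = \sqrt{1567}$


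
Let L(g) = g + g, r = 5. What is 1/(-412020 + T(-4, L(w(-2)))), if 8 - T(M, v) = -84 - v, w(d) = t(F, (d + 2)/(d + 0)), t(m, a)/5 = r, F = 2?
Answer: -1/411878 ≈ -2.4279e-6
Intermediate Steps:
t(m, a) = 25 (t(m, a) = 5*5 = 25)
w(d) = 25
L(g) = 2*g
T(M, v) = 92 + v (T(M, v) = 8 - (-84 - v) = 8 + (84 + v) = 92 + v)
1/(-412020 + T(-4, L(w(-2)))) = 1/(-412020 + (92 + 2*25)) = 1/(-412020 + (92 + 50)) = 1/(-412020 + 142) = 1/(-411878) = -1/411878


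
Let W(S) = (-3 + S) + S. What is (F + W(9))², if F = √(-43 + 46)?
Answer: (15 + √3)² ≈ 279.96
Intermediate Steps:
F = √3 ≈ 1.7320
W(S) = -3 + 2*S
(F + W(9))² = (√3 + (-3 + 2*9))² = (√3 + (-3 + 18))² = (√3 + 15)² = (15 + √3)²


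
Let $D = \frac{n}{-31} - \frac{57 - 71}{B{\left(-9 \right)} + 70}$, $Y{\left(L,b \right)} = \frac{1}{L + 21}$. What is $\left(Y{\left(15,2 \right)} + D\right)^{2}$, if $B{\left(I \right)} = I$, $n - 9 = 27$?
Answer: $\frac{3787294681}{4634341776} \approx 0.81722$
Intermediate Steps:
$n = 36$ ($n = 9 + 27 = 36$)
$Y{\left(L,b \right)} = \frac{1}{21 + L}$
$D = - \frac{1762}{1891}$ ($D = \frac{36}{-31} - \frac{57 - 71}{-9 + 70} = 36 \left(- \frac{1}{31}\right) - - \frac{14}{61} = - \frac{36}{31} - \left(-14\right) \frac{1}{61} = - \frac{36}{31} - - \frac{14}{61} = - \frac{36}{31} + \frac{14}{61} = - \frac{1762}{1891} \approx -0.93178$)
$\left(Y{\left(15,2 \right)} + D\right)^{2} = \left(\frac{1}{21 + 15} - \frac{1762}{1891}\right)^{2} = \left(\frac{1}{36} - \frac{1762}{1891}\right)^{2} = \left(- \frac{61541}{68076}\right)^{2} = \frac{3787294681}{4634341776}$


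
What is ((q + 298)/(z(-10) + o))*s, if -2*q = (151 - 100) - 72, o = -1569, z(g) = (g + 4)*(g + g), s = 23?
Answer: -617/126 ≈ -4.8968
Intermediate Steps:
z(g) = 2*g*(4 + g) (z(g) = (4 + g)*(2*g) = 2*g*(4 + g))
q = 21/2 (q = -((151 - 100) - 72)/2 = -(51 - 72)/2 = -½*(-21) = 21/2 ≈ 10.500)
((q + 298)/(z(-10) + o))*s = ((21/2 + 298)/(2*(-10)*(4 - 10) - 1569))*23 = (617/(2*(2*(-10)*(-6) - 1569)))*23 = (617/(2*(120 - 1569)))*23 = ((617/2)/(-1449))*23 = ((617/2)*(-1/1449))*23 = -617/2898*23 = -617/126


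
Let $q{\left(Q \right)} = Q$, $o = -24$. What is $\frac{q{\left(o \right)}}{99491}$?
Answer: $- \frac{24}{99491} \approx -0.00024123$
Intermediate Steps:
$\frac{q{\left(o \right)}}{99491} = - \frac{24}{99491}$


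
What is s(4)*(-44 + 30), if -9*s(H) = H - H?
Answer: 0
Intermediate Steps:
s(H) = 0 (s(H) = -(H - H)/9 = -1/9*0 = 0)
s(4)*(-44 + 30) = 0*(-44 + 30) = 0*(-14) = 0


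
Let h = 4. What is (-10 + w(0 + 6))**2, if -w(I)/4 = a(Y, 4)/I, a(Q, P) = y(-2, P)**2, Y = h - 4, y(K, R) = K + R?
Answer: 1444/9 ≈ 160.44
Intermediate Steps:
Y = 0 (Y = 4 - 4 = 0)
a(Q, P) = (-2 + P)**2
w(I) = -16/I (w(I) = -4*(-2 + 4)**2/I = -4*2**2/I = -16/I)
(-10 + w(0 + 6))**2 = (-10 - 16/(0 + 6))**2 = (-10 - 16/6)**2 = (-10 - 16*1/6)**2 = (-10 - 8/3)**2 = (-38/3)**2 = 1444/9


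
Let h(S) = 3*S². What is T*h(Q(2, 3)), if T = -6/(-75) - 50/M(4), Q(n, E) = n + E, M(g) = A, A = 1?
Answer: -3744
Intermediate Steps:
M(g) = 1
Q(n, E) = E + n
T = -1248/25 (T = -6/(-75) - 50/1 = -6*(-1/75) - 50*1 = 2/25 - 50 = -1248/25 ≈ -49.920)
T*h(Q(2, 3)) = -3744*(3 + 2)²/25 = -3744*5²/25 = -3744*25/25 = -1248/25*75 = -3744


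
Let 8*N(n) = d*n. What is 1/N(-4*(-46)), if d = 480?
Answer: 1/11040 ≈ 9.0580e-5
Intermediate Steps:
N(n) = 60*n (N(n) = (480*n)/8 = 60*n)
1/N(-4*(-46)) = 1/(60*(-4*(-46))) = 1/(60*184) = 1/11040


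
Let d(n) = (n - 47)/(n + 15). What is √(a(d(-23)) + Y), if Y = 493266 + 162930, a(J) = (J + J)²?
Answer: √2626009/2 ≈ 810.25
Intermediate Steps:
d(n) = (-47 + n)/(15 + n)
a(J) = 4*J² (a(J) = (2*J)² = 4*J²)
Y = 656196
√(a(d(-23)) + Y) = √(4*((-47 - 23)/(15 - 23))² + 656196) = √(4*(-70/(-8))² + 656196) = √(4*(-⅛*(-70))² + 656196) = √(4*(35/4)² + 656196) = √(4*(1225/16) + 656196) = √(1225/4 + 656196) = √(2626009/4) = √2626009/2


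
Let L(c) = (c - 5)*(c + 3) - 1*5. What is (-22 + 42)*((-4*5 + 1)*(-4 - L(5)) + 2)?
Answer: -340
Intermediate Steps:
L(c) = -5 + (-5 + c)*(3 + c) (L(c) = (-5 + c)*(3 + c) - 5 = -5 + (-5 + c)*(3 + c))
(-22 + 42)*((-4*5 + 1)*(-4 - L(5)) + 2) = (-22 + 42)*((-4*5 + 1)*(-4 - (-20 + 5² - 2*5)) + 2) = 20*((-20 + 1)*(-4 - (-20 + 25 - 10)) + 2) = 20*(-19*(-4 - 1*(-5)) + 2) = 20*(-19*(-4 + 5) + 2) = 20*(-19*1 + 2) = 20*(-19 + 2) = 20*(-17) = -340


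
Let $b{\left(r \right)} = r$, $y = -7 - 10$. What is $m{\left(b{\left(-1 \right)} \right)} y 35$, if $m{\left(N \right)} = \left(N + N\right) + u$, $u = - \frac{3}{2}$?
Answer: $\frac{4165}{2} \approx 2082.5$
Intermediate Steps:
$y = -17$
$u = - \frac{3}{2}$ ($u = \left(-3\right) \frac{1}{2} = - \frac{3}{2} \approx -1.5$)
$m{\left(N \right)} = - \frac{3}{2} + 2 N$ ($m{\left(N \right)} = \left(N + N\right) - \frac{3}{2} = 2 N - \frac{3}{2} = - \frac{3}{2} + 2 N$)
$m{\left(b{\left(-1 \right)} \right)} y 35 = \left(- \frac{3}{2} + 2 \left(-1\right)\right) \left(-17\right) 35 = \left(- \frac{3}{2} - 2\right) \left(-17\right) 35 = \left(- \frac{7}{2}\right) \left(-17\right) 35 = \frac{119}{2} \cdot 35 = \frac{4165}{2}$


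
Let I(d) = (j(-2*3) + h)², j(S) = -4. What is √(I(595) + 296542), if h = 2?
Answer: √296546 ≈ 544.56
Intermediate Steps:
I(d) = 4 (I(d) = (-4 + 2)² = (-2)² = 4)
√(I(595) + 296542) = √(4 + 296542) = √296546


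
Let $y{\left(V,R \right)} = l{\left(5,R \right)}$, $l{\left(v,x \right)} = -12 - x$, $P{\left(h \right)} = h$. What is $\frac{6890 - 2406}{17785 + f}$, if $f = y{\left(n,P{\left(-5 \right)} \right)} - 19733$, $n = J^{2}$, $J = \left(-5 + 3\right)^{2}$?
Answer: $- \frac{4484}{1955} \approx -2.2936$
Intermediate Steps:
$J = 4$ ($J = \left(-2\right)^{2} = 4$)
$n = 16$ ($n = 4^{2} = 16$)
$y{\left(V,R \right)} = -12 - R$
$f = -19740$ ($f = \left(-12 - -5\right) - 19733 = \left(-12 + 5\right) - 19733 = -7 - 19733 = -19740$)
$\frac{6890 - 2406}{17785 + f} = \frac{6890 - 2406}{17785 - 19740} = \frac{4484}{-1955} = 4484 \left(- \frac{1}{1955}\right) = - \frac{4484}{1955}$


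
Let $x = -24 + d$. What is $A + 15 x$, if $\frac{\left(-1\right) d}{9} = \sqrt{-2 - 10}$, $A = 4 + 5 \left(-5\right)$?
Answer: $-381 - 270 i \sqrt{3} \approx -381.0 - 467.65 i$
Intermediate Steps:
$A = -21$ ($A = 4 - 25 = -21$)
$d = - 18 i \sqrt{3}$ ($d = - 9 \sqrt{-2 - 10} = - 9 \sqrt{-12} = - 9 \cdot 2 i \sqrt{3} = - 18 i \sqrt{3} \approx - 31.177 i$)
$x = -24 - 18 i \sqrt{3} \approx -24.0 - 31.177 i$
$A + 15 x = -21 + 15 \left(-24 - 18 i \sqrt{3}\right) = -21 - \left(360 + 270 i \sqrt{3}\right) = -381 - 270 i \sqrt{3}$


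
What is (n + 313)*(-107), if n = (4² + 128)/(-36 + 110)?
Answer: -1246871/37 ≈ -33699.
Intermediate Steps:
n = 72/37 (n = (16 + 128)/74 = 144*(1/74) = 72/37 ≈ 1.9459)
(n + 313)*(-107) = (72/37 + 313)*(-107) = (11653/37)*(-107) = -1246871/37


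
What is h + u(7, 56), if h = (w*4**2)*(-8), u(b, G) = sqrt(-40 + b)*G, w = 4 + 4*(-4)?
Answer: 1536 + 56*I*sqrt(33) ≈ 1536.0 + 321.7*I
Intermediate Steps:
w = -12 (w = 4 - 16 = -12)
u(b, G) = G*sqrt(-40 + b)
h = 1536 (h = -12*4**2*(-8) = -12*16*(-8) = -192*(-8) = 1536)
h + u(7, 56) = 1536 + 56*sqrt(-40 + 7) = 1536 + 56*sqrt(-33) = 1536 + 56*(I*sqrt(33)) = 1536 + 56*I*sqrt(33)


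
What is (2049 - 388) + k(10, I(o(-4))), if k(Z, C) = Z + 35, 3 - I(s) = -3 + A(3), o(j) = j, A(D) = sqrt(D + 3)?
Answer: 1706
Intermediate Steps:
A(D) = sqrt(3 + D)
I(s) = 6 - sqrt(6) (I(s) = 3 - (-3 + sqrt(3 + 3)) = 3 - (-3 + sqrt(6)) = 3 + (3 - sqrt(6)) = 6 - sqrt(6))
k(Z, C) = 35 + Z
(2049 - 388) + k(10, I(o(-4))) = (2049 - 388) + (35 + 10) = 1661 + 45 = 1706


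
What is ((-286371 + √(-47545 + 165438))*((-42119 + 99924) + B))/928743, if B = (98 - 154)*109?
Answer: -4935222357/309581 + 51701*√117893/928743 ≈ -15923.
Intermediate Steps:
B = -6104 (B = -56*109 = -6104)
((-286371 + √(-47545 + 165438))*((-42119 + 99924) + B))/928743 = ((-286371 + √(-47545 + 165438))*((-42119 + 99924) - 6104))/928743 = ((-286371 + √117893)*(57805 - 6104))*(1/928743) = ((-286371 + √117893)*51701)*(1/928743) = (-14805667071 + 51701*√117893)*(1/928743) = -4935222357/309581 + 51701*√117893/928743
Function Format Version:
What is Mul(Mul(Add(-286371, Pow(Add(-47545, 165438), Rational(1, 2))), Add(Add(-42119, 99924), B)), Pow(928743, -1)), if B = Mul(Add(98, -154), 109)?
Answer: Add(Rational(-4935222357, 309581), Mul(Rational(51701, 928743), Pow(117893, Rational(1, 2)))) ≈ -15923.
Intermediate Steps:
B = -6104 (B = Mul(-56, 109) = -6104)
Mul(Mul(Add(-286371, Pow(Add(-47545, 165438), Rational(1, 2))), Add(Add(-42119, 99924), B)), Pow(928743, -1)) = Mul(Mul(Add(-286371, Pow(Add(-47545, 165438), Rational(1, 2))), Add(Add(-42119, 99924), -6104)), Pow(928743, -1)) = Mul(Mul(Add(-286371, Pow(117893, Rational(1, 2))), Add(57805, -6104)), Rational(1, 928743)) = Mul(Mul(Add(-286371, Pow(117893, Rational(1, 2))), 51701), Rational(1, 928743)) = Mul(Add(-14805667071, Mul(51701, Pow(117893, Rational(1, 2)))), Rational(1, 928743)) = Add(Rational(-4935222357, 309581), Mul(Rational(51701, 928743), Pow(117893, Rational(1, 2))))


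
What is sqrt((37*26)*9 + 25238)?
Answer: 2*sqrt(8474) ≈ 184.11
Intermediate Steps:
sqrt((37*26)*9 + 25238) = sqrt(962*9 + 25238) = sqrt(8658 + 25238) = sqrt(33896) = 2*sqrt(8474)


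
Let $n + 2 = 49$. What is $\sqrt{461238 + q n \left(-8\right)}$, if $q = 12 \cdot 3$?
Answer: $\sqrt{447702} \approx 669.11$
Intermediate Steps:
$n = 47$ ($n = -2 + 49 = 47$)
$q = 36$
$\sqrt{461238 + q n \left(-8\right)} = \sqrt{461238 + 36 \cdot 47 \left(-8\right)} = \sqrt{461238 + 1692 \left(-8\right)} = \sqrt{461238 - 13536} = \sqrt{447702}$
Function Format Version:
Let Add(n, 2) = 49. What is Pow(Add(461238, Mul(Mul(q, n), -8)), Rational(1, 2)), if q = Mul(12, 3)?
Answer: Pow(447702, Rational(1, 2)) ≈ 669.11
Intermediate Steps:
n = 47 (n = Add(-2, 49) = 47)
q = 36
Pow(Add(461238, Mul(Mul(q, n), -8)), Rational(1, 2)) = Pow(Add(461238, Mul(Mul(36, 47), -8)), Rational(1, 2)) = Pow(Add(461238, Mul(1692, -8)), Rational(1, 2)) = Pow(Add(461238, -13536), Rational(1, 2)) = Pow(447702, Rational(1, 2))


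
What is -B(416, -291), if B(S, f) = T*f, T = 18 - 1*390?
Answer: -108252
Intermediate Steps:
T = -372 (T = 18 - 390 = -372)
B(S, f) = -372*f
-B(416, -291) = -(-372)*(-291) = -1*108252 = -108252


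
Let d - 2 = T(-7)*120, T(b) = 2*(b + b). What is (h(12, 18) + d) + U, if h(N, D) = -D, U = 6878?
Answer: 3502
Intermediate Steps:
T(b) = 4*b (T(b) = 2*(2*b) = 4*b)
d = -3358 (d = 2 + (4*(-7))*120 = 2 - 28*120 = 2 - 3360 = -3358)
(h(12, 18) + d) + U = (-1*18 - 3358) + 6878 = (-18 - 3358) + 6878 = -3376 + 6878 = 3502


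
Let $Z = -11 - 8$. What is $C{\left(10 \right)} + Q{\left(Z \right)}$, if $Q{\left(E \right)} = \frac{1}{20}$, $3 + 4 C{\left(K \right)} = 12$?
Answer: $\frac{23}{10} \approx 2.3$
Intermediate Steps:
$C{\left(K \right)} = \frac{9}{4}$ ($C{\left(K \right)} = - \frac{3}{4} + \frac{1}{4} \cdot 12 = - \frac{3}{4} + 3 = \frac{9}{4}$)
$Z = -19$ ($Z = -11 - 8 = -19$)
$Q{\left(E \right)} = \frac{1}{20}$
$C{\left(10 \right)} + Q{\left(Z \right)} = \frac{9}{4} + \frac{1}{20} = \frac{23}{10}$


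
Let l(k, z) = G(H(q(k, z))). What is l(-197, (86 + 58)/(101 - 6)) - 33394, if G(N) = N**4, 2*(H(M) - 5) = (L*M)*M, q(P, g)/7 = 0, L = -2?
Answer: -32769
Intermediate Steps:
q(P, g) = 0 (q(P, g) = 7*0 = 0)
H(M) = 5 - M**2 (H(M) = 5 + ((-2*M)*M)/2 = 5 + (-2*M**2)/2 = 5 - M**2)
l(k, z) = 625 (l(k, z) = (5 - 1*0**2)**4 = (5 - 1*0)**4 = (5 + 0)**4 = 5**4 = 625)
l(-197, (86 + 58)/(101 - 6)) - 33394 = 625 - 33394 = -32769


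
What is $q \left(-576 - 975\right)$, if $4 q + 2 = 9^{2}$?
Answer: $- \frac{122529}{4} \approx -30632.0$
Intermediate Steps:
$q = \frac{79}{4}$ ($q = - \frac{1}{2} + \frac{9^{2}}{4} = - \frac{1}{2} + \frac{1}{4} \cdot 81 = - \frac{1}{2} + \frac{81}{4} = \frac{79}{4} \approx 19.75$)
$q \left(-576 - 975\right) = \frac{79 \left(-576 - 975\right)}{4} = \frac{79}{4} \left(-1551\right) = - \frac{122529}{4}$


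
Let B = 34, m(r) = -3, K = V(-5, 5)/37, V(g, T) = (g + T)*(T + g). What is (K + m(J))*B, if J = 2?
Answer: -102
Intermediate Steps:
V(g, T) = (T + g)**2 (V(g, T) = (T + g)*(T + g) = (T + g)**2)
K = 0 (K = (5 - 5)**2/37 = 0**2*(1/37) = 0*(1/37) = 0)
(K + m(J))*B = (0 - 3)*34 = -3*34 = -102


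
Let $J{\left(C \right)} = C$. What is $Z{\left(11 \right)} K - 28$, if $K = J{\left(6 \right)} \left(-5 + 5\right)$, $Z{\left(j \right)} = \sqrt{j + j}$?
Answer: $-28$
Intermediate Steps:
$Z{\left(j \right)} = \sqrt{2} \sqrt{j}$ ($Z{\left(j \right)} = \sqrt{2 j} = \sqrt{2} \sqrt{j}$)
$K = 0$ ($K = 6 \left(-5 + 5\right) = 6 \cdot 0 = 0$)
$Z{\left(11 \right)} K - 28 = \sqrt{2} \sqrt{11} \cdot 0 - 28 = \sqrt{22} \cdot 0 - 28 = 0 - 28 = -28$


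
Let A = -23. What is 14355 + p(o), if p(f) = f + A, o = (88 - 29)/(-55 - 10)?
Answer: 931521/65 ≈ 14331.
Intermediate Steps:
o = -59/65 (o = 59/(-65) = 59*(-1/65) = -59/65 ≈ -0.90769)
p(f) = -23 + f (p(f) = f - 23 = -23 + f)
14355 + p(o) = 14355 + (-23 - 59/65) = 14355 - 1554/65 = 931521/65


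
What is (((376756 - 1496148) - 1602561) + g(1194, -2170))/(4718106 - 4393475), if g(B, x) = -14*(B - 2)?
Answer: -2738641/324631 ≈ -8.4362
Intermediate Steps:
g(B, x) = 28 - 14*B (g(B, x) = -14*(-2 + B) = 28 - 14*B)
(((376756 - 1496148) - 1602561) + g(1194, -2170))/(4718106 - 4393475) = (((376756 - 1496148) - 1602561) + (28 - 14*1194))/(4718106 - 4393475) = ((-1119392 - 1602561) + (28 - 16716))/324631 = (-2721953 - 16688)*(1/324631) = -2738641*1/324631 = -2738641/324631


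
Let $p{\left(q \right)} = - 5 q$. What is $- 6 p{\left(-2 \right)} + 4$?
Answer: $-56$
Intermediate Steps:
$- 6 p{\left(-2 \right)} + 4 = - 6 \left(\left(-5\right) \left(-2\right)\right) + 4 = \left(-6\right) 10 + 4 = -60 + 4 = -56$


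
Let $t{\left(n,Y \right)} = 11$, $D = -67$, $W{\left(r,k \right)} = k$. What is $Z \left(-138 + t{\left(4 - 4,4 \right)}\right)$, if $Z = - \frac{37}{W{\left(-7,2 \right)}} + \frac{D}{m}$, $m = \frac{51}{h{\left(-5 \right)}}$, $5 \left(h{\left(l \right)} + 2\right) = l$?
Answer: $\frac{62865}{34} \approx 1849.0$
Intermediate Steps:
$h{\left(l \right)} = -2 + \frac{l}{5}$
$m = -17$ ($m = \frac{51}{-2 + \frac{1}{5} \left(-5\right)} = \frac{51}{-2 - 1} = \frac{51}{-3} = 51 \left(- \frac{1}{3}\right) = -17$)
$Z = - \frac{495}{34}$ ($Z = - \frac{37}{2} - \frac{67}{-17} = \left(-37\right) \frac{1}{2} - - \frac{67}{17} = - \frac{37}{2} + \frac{67}{17} = - \frac{495}{34} \approx -14.559$)
$Z \left(-138 + t{\left(4 - 4,4 \right)}\right) = - \frac{495 \left(-138 + 11\right)}{34} = \left(- \frac{495}{34}\right) \left(-127\right) = \frac{62865}{34}$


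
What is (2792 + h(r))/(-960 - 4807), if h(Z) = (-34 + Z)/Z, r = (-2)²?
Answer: -5569/11534 ≈ -0.48283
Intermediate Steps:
r = 4
h(Z) = (-34 + Z)/Z
(2792 + h(r))/(-960 - 4807) = (2792 + (-34 + 4)/4)/(-960 - 4807) = (2792 + (¼)*(-30))/(-5767) = (2792 - 15/2)*(-1/5767) = (5569/2)*(-1/5767) = -5569/11534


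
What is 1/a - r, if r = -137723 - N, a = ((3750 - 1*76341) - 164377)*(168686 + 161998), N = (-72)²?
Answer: 11198410612087583/78361526112 ≈ 1.4291e+5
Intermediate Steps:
N = 5184
a = -78361526112 (a = ((3750 - 76341) - 164377)*330684 = (-72591 - 164377)*330684 = -236968*330684 = -78361526112)
r = -142907 (r = -137723 - 1*5184 = -137723 - 5184 = -142907)
1/a - r = 1/(-78361526112) - 1*(-142907) = -1/78361526112 + 142907 = 11198410612087583/78361526112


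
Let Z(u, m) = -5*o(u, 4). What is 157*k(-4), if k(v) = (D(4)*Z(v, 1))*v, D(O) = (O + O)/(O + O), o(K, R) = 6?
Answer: 18840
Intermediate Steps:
D(O) = 1 (D(O) = (2*O)/((2*O)) = (2*O)*(1/(2*O)) = 1)
Z(u, m) = -30 (Z(u, m) = -5*6 = -30)
k(v) = -30*v (k(v) = (1*(-30))*v = -30*v)
157*k(-4) = 157*(-30*(-4)) = 157*120 = 18840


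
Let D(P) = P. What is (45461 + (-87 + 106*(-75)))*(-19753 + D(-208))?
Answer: -747020464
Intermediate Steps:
(45461 + (-87 + 106*(-75)))*(-19753 + D(-208)) = (45461 + (-87 + 106*(-75)))*(-19753 - 208) = (45461 + (-87 - 7950))*(-19961) = (45461 - 8037)*(-19961) = 37424*(-19961) = -747020464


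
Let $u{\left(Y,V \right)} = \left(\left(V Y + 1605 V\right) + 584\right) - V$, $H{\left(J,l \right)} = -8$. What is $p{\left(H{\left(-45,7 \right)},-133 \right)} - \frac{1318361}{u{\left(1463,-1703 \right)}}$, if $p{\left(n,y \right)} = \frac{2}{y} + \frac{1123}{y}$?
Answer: $- \frac{5699989612}{694594761} \approx -8.2062$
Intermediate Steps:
$p{\left(n,y \right)} = \frac{1125}{y}$
$u{\left(Y,V \right)} = 584 + 1604 V + V Y$ ($u{\left(Y,V \right)} = \left(\left(1605 V + V Y\right) + 584\right) - V = \left(584 + 1605 V + V Y\right) - V = 584 + 1604 V + V Y$)
$p{\left(H{\left(-45,7 \right)},-133 \right)} - \frac{1318361}{u{\left(1463,-1703 \right)}} = \frac{1125}{-133} - \frac{1318361}{584 + 1604 \left(-1703\right) - 2491489} = 1125 \left(- \frac{1}{133}\right) - \frac{1318361}{584 - 2731612 - 2491489} = - \frac{1125}{133} - \frac{1318361}{-5222517} = - \frac{1125}{133} - - \frac{1318361}{5222517} = - \frac{1125}{133} + \frac{1318361}{5222517} = - \frac{5699989612}{694594761}$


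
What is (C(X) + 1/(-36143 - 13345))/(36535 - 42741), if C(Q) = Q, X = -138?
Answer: 6829345/307122528 ≈ 0.022237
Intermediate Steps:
(C(X) + 1/(-36143 - 13345))/(36535 - 42741) = (-138 + 1/(-36143 - 13345))/(36535 - 42741) = (-138 + 1/(-49488))/(-6206) = (-138 - 1/49488)*(-1/6206) = -6829345/49488*(-1/6206) = 6829345/307122528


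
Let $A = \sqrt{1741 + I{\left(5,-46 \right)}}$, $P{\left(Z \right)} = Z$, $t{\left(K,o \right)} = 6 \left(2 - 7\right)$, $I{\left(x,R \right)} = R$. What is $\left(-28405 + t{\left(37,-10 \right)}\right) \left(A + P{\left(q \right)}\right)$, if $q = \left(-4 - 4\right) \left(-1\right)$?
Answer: $-227480 - 28435 \sqrt{1695} \approx -1.3982 \cdot 10^{6}$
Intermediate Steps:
$t{\left(K,o \right)} = -30$ ($t{\left(K,o \right)} = 6 \left(-5\right) = -30$)
$q = 8$ ($q = \left(-8\right) \left(-1\right) = 8$)
$A = \sqrt{1695}$ ($A = \sqrt{1741 - 46} = \sqrt{1695} \approx 41.17$)
$\left(-28405 + t{\left(37,-10 \right)}\right) \left(A + P{\left(q \right)}\right) = \left(-28405 - 30\right) \left(\sqrt{1695} + 8\right) = - 28435 \left(8 + \sqrt{1695}\right) = -227480 - 28435 \sqrt{1695}$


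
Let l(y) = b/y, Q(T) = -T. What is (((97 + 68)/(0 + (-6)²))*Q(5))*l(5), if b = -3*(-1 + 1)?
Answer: 0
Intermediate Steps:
b = 0 (b = -3*0 = 0)
l(y) = 0 (l(y) = 0/y = 0)
(((97 + 68)/(0 + (-6)²))*Q(5))*l(5) = (((97 + 68)/(0 + (-6)²))*(-1*5))*0 = ((165/(0 + 36))*(-5))*0 = ((165/36)*(-5))*0 = ((165*(1/36))*(-5))*0 = ((55/12)*(-5))*0 = -275/12*0 = 0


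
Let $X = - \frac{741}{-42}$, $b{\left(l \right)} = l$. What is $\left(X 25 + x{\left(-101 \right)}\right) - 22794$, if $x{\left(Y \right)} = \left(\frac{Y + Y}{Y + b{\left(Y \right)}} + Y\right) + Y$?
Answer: $- \frac{315755}{14} \approx -22554.0$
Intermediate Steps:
$X = \frac{247}{14}$ ($X = \left(-741\right) \left(- \frac{1}{42}\right) = \frac{247}{14} \approx 17.643$)
$x{\left(Y \right)} = 1 + 2 Y$ ($x{\left(Y \right)} = \left(\frac{Y + Y}{Y + Y} + Y\right) + Y = \left(\frac{2 Y}{2 Y} + Y\right) + Y = \left(2 Y \frac{1}{2 Y} + Y\right) + Y = \left(1 + Y\right) + Y = 1 + 2 Y$)
$\left(X 25 + x{\left(-101 \right)}\right) - 22794 = \left(\frac{247}{14} \cdot 25 + \left(1 + 2 \left(-101\right)\right)\right) - 22794 = \left(\frac{6175}{14} + \left(1 - 202\right)\right) - 22794 = \left(\frac{6175}{14} - 201\right) - 22794 = \frac{3361}{14} - 22794 = - \frac{315755}{14}$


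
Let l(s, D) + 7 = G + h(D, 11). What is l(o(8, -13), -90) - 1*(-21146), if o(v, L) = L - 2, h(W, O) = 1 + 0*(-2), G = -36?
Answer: 21104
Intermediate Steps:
h(W, O) = 1 (h(W, O) = 1 + 0 = 1)
o(v, L) = -2 + L
l(s, D) = -42 (l(s, D) = -7 + (-36 + 1) = -7 - 35 = -42)
l(o(8, -13), -90) - 1*(-21146) = -42 - 1*(-21146) = -42 + 21146 = 21104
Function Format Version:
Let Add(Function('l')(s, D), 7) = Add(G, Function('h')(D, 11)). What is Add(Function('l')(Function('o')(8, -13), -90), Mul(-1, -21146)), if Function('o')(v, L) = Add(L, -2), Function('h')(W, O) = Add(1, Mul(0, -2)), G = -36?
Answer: 21104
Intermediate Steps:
Function('h')(W, O) = 1 (Function('h')(W, O) = Add(1, 0) = 1)
Function('o')(v, L) = Add(-2, L)
Function('l')(s, D) = -42 (Function('l')(s, D) = Add(-7, Add(-36, 1)) = Add(-7, -35) = -42)
Add(Function('l')(Function('o')(8, -13), -90), Mul(-1, -21146)) = Add(-42, Mul(-1, -21146)) = Add(-42, 21146) = 21104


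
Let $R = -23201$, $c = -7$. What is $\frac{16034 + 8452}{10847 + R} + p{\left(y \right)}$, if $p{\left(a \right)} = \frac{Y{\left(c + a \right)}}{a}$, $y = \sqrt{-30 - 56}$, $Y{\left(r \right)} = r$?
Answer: $- \frac{2022}{2059} + \frac{7 i \sqrt{86}}{86} \approx -0.98203 + 0.75483 i$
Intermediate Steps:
$y = i \sqrt{86}$ ($y = \sqrt{-86} = i \sqrt{86} \approx 9.2736 i$)
$p{\left(a \right)} = \frac{-7 + a}{a}$
$\frac{16034 + 8452}{10847 + R} + p{\left(y \right)} = \frac{16034 + 8452}{10847 - 23201} + \frac{-7 + i \sqrt{86}}{i \sqrt{86}} = \frac{24486}{-12354} + - \frac{i \sqrt{86}}{86} \left(-7 + i \sqrt{86}\right) = 24486 \left(- \frac{1}{12354}\right) - \frac{i \sqrt{86} \left(-7 + i \sqrt{86}\right)}{86} = - \frac{4081}{2059} - \frac{i \sqrt{86} \left(-7 + i \sqrt{86}\right)}{86}$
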